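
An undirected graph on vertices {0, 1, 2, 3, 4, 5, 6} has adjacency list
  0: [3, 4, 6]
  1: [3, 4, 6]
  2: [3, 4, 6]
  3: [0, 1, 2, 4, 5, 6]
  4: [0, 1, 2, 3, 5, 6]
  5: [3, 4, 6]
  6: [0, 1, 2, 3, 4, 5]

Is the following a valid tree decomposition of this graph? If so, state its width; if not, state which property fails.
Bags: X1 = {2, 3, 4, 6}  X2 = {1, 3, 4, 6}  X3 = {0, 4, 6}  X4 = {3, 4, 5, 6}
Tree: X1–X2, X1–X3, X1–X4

No — edge (3,0) lies in no bag.

A tree decomposition must satisfy three properties: every vertex lies in some bag; for every edge, both endpoints lie together in some bag; and for every vertex, the bags containing it form a connected subtree. Here edge (3,0) lies in no bag, so the decomposition is invalid.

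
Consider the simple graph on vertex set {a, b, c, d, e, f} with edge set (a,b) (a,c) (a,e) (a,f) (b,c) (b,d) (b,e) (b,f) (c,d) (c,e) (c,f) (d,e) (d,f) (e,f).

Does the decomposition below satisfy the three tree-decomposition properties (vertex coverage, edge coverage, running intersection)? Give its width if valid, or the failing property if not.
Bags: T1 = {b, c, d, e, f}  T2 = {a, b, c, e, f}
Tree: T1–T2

Checking the three conditions: (i) the bags cover all of {a, b, c, d, e, f}; (ii) for each edge, some bag contains both endpoints; (iii) the bags containing any fixed vertex form a subtree. All hold, so the decomposition is valid with width 5 − 1 = 4.

Yes; width 4.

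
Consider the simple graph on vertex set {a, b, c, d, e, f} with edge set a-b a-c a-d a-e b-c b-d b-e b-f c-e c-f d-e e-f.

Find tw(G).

A width-3 tree decomposition is:
Bags: B1 = {a, b, c, e}  B2 = {a, b, d, e}  B3 = {b, c, e, f}
Tree: B1–B2, B1–B3
Each bag holds 4 vertices, so the decomposition has width 3, which upper-bounds the treewidth. On the other hand G contains the 4-clique {a, b, d, e}. A clique must lie in a single bag of any decomposition, so no decomposition can have width below 3. Hence tw(G) = 3 exactly.

3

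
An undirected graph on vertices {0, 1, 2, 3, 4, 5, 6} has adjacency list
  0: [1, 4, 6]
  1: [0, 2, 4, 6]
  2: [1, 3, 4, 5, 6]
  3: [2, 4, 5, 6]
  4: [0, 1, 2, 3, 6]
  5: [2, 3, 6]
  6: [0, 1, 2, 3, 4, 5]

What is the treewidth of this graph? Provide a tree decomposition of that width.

The largest bag has 4 vertices, giving width 3; this decomposition certifies tw(G) ≤ 3. On the other hand G contains the 4-clique {0, 1, 4, 6}. A clique must lie in a single bag of any decomposition, so no decomposition can have width below 3. Therefore the treewidth is 3.

Treewidth 3.
One optimal decomposition is:
Bags: B1 = {2, 3, 4, 6}  B2 = {1, 2, 4, 6}  B3 = {0, 1, 4, 6}  B4 = {2, 3, 5, 6}
Tree: B1–B2, B2–B3, B1–B4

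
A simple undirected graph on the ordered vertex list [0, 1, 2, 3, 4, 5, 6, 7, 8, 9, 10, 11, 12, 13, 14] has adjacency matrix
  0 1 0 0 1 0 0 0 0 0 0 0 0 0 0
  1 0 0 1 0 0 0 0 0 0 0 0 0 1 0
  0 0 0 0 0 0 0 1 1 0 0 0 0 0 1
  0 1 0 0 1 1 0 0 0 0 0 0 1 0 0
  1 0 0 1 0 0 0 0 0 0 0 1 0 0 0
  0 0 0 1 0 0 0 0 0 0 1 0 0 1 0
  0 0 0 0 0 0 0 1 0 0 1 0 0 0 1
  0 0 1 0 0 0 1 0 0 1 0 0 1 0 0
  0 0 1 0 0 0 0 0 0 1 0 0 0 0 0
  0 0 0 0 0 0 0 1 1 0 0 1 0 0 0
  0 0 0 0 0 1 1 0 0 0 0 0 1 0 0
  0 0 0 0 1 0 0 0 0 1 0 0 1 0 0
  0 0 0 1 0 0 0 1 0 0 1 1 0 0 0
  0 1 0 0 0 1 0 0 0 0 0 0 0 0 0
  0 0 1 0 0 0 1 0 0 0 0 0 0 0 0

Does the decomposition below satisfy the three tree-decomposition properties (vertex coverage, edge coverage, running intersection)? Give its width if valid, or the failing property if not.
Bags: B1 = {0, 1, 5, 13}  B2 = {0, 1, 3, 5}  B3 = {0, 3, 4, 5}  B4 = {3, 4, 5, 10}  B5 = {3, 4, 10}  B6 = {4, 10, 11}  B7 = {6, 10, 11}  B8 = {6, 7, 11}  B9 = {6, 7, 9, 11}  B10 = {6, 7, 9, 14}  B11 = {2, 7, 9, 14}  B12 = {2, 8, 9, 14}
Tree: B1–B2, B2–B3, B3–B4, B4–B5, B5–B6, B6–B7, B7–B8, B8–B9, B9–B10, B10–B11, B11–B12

No — vertex 12 appears in no bag.

A tree decomposition must satisfy three properties: every vertex lies in some bag; for every edge, both endpoints lie together in some bag; and for every vertex, the bags containing it form a connected subtree. Here vertex 12 appears in no bag, so the decomposition is invalid.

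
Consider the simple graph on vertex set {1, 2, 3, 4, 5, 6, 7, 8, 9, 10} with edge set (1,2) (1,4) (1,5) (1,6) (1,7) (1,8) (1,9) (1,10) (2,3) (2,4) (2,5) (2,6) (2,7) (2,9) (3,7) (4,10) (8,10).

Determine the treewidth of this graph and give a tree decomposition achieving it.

The largest bag has 3 vertices, giving width 2; this decomposition certifies tw(G) ≤ 2. For the lower bound, the 3 vertices {1, 8, 10} are pairwise adjacent, and any tree decomposition puts a clique entirely inside one bag — forcing width ≥ 2. The upper and lower bounds meet at 2, so that is the treewidth.

Treewidth 2.
One such decomposition:
Bags: B1 = {1, 2, 7}  B2 = {1, 2, 4}  B3 = {1, 2, 5}  B4 = {1, 2, 9}  B5 = {1, 4, 10}  B6 = {2, 3, 7}  B7 = {1, 8, 10}  B8 = {1, 2, 6}
Tree: B1–B2, B2–B3, B2–B4, B2–B5, B1–B6, B5–B7, B3–B8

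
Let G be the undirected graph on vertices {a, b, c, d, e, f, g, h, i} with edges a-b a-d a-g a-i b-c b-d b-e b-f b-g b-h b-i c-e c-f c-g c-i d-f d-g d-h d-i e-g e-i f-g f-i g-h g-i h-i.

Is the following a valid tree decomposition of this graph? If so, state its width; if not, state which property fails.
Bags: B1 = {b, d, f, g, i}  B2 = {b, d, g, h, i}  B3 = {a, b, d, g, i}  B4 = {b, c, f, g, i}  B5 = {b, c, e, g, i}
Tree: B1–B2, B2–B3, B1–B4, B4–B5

Yes; width 4.

Every vertex of G appears in some bag (union = {a, b, c, d, e, f, g, h, i}); every edge is covered by a bag; and for each vertex v the set of bags containing v is connected in the bag tree. The decomposition is therefore valid. The largest bag has 5 vertices, so the width is 4.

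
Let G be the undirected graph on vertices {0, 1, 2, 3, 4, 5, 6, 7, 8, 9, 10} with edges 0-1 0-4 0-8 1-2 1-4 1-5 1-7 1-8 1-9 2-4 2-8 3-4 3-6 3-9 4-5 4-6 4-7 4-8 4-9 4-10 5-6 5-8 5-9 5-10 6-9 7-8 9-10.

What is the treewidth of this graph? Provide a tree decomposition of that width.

Each bag holds 4 vertices, so the decomposition has width 3, which upper-bounds the treewidth. On the other hand G contains the 4-clique {0, 1, 4, 8}. A clique must lie in a single bag of any decomposition, so no decomposition can have width below 3. The upper and lower bounds meet at 3, so that is the treewidth.

Treewidth 3.
One optimal decomposition is:
Bags: B1 = {1, 4, 5, 9}  B2 = {1, 4, 5, 8}  B3 = {4, 5, 6, 9}  B4 = {4, 5, 9, 10}  B5 = {1, 2, 4, 8}  B6 = {3, 4, 6, 9}  B7 = {0, 1, 4, 8}  B8 = {1, 4, 7, 8}
Tree: B1–B2, B1–B3, B1–B4, B2–B5, B3–B6, B5–B7, B5–B8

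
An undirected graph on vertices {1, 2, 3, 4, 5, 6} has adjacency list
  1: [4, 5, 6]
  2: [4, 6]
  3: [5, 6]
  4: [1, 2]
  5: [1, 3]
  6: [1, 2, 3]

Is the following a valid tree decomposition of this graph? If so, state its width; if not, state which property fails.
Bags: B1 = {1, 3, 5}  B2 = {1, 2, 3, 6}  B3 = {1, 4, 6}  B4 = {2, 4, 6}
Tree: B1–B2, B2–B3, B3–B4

A tree decomposition must satisfy three properties: every vertex lies in some bag; for every edge, both endpoints lie together in some bag; and for every vertex, the bags containing it form a connected subtree. Here bags containing vertex 2 are not connected in the tree, so the decomposition is invalid.

No — bags containing vertex 2 are not connected in the tree.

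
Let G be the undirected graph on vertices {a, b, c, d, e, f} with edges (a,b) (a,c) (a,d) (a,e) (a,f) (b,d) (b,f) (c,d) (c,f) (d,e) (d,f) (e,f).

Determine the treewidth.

3

A width-3 tree decomposition is:
Bags: B1 = {a, c, d, f}  B2 = {a, d, e, f}  B3 = {a, b, d, f}
Tree: B1–B2, B1–B3
Each bag holds 4 vertices, so the decomposition has width 3, which upper-bounds the treewidth. For the lower bound, the 4 vertices {a, d, e, f} are pairwise adjacent, and any tree decomposition puts a clique entirely inside one bag — forcing width ≥ 3. Therefore the treewidth is 3.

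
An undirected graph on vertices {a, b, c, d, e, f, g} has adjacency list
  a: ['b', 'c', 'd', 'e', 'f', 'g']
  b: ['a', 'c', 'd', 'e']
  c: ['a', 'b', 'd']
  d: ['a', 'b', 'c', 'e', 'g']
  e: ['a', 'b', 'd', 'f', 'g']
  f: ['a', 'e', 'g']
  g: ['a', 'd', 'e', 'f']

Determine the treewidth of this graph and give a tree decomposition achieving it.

The largest bag has 4 vertices, giving width 3; this decomposition certifies tw(G) ≤ 3. Conversely, {a, d, e, g} is a clique of size 4, and the vertices of any clique must share a bag in every tree decomposition; so some bag has ≥ 4 vertices and tw(G) ≥ 3. Combining the bounds, tw(G) = 3.

Treewidth 3.
One such decomposition:
Bags: B1 = {a, d, e, g}  B2 = {a, b, d, e}  B3 = {a, e, f, g}  B4 = {a, b, c, d}
Tree: B1–B2, B1–B3, B2–B4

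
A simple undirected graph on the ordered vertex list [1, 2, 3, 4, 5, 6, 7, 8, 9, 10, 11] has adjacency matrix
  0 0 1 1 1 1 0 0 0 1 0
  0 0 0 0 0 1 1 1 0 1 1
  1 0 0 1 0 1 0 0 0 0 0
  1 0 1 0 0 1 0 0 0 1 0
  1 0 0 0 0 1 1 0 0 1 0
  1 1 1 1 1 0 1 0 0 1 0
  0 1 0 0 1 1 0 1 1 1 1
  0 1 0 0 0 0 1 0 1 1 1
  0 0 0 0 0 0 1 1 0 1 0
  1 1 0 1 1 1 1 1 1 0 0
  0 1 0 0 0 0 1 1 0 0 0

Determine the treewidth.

3

A width-3 tree decomposition is:
Bags: B1 = {5, 6, 7, 10}  B2 = {2, 6, 7, 10}  B3 = {2, 7, 8, 10}  B4 = {2, 7, 8, 11}  B5 = {1, 5, 6, 10}  B6 = {7, 8, 9, 10}  B7 = {1, 4, 6, 10}  B8 = {1, 3, 4, 6}
Tree: B1–B2, B2–B3, B3–B4, B1–B5, B3–B6, B5–B7, B7–B8
Each bag holds 4 vertices, so the decomposition has width 3, which upper-bounds the treewidth. On the other hand G contains the 4-clique {2, 7, 8, 11}. A clique must lie in a single bag of any decomposition, so no decomposition can have width below 3. Hence tw(G) = 3 exactly.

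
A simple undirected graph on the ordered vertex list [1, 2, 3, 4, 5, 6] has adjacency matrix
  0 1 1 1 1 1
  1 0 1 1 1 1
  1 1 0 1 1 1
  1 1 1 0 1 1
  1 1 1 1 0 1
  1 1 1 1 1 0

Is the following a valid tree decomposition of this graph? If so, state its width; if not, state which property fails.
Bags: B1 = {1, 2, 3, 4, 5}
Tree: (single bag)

No — vertex 6 appears in no bag.

A tree decomposition must satisfy three properties: every vertex lies in some bag; for every edge, both endpoints lie together in some bag; and for every vertex, the bags containing it form a connected subtree. Here vertex 6 appears in no bag, so the decomposition is invalid.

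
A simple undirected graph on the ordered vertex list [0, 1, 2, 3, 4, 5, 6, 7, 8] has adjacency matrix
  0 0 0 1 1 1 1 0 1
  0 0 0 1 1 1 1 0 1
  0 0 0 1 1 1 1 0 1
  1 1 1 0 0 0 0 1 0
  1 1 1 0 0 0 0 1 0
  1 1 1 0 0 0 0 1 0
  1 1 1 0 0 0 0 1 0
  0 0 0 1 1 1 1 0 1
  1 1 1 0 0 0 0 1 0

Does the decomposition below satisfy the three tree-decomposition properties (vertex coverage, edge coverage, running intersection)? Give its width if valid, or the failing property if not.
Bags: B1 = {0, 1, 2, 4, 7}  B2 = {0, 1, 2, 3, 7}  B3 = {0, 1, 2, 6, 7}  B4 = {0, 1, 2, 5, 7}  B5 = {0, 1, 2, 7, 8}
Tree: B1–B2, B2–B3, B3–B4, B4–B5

Yes; width 4.

Vertex coverage: the bags together contain {0, 1, 2, 3, 4, 5, 6, 7, 8}, the full vertex set. Edge coverage: each edge of G has both endpoints in at least one bag. Running intersection: for every vertex, the bags containing it form a connected subtree. All three properties hold, so this is a valid tree decomposition of width max|bag| − 1 = 4, and hence tw(G) ≤ 4.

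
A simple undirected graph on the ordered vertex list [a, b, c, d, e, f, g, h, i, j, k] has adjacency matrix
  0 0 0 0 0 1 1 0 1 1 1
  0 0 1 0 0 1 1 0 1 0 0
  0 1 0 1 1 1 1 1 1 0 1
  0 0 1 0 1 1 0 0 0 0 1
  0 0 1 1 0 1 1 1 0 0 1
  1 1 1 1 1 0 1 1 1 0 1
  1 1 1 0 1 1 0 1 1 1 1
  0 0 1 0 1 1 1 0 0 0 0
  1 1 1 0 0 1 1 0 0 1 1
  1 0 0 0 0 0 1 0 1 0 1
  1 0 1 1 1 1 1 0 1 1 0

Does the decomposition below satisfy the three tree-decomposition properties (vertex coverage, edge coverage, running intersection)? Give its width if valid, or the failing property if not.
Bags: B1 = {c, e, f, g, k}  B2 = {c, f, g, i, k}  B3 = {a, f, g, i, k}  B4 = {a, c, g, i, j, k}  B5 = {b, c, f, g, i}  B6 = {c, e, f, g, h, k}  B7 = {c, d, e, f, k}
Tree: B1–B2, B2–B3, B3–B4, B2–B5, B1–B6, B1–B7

A tree decomposition must satisfy three properties: every vertex lies in some bag; for every edge, both endpoints lie together in some bag; and for every vertex, the bags containing it form a connected subtree. Here bags containing vertex c are not connected in the tree, so the decomposition is invalid.

No — bags containing vertex c are not connected in the tree.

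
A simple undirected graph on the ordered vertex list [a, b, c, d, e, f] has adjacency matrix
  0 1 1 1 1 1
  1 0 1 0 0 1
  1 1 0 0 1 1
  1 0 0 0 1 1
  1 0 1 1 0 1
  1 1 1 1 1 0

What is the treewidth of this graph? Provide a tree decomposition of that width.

Treewidth 3.
One such decomposition:
Bags: B1 = {a, b, c, f}  B2 = {a, c, e, f}  B3 = {a, d, e, f}
Tree: B1–B2, B2–B3

The largest bag has 4 vertices, giving width 3; this decomposition certifies tw(G) ≤ 3. For the lower bound, the 4 vertices {a, d, e, f} are pairwise adjacent, and any tree decomposition puts a clique entirely inside one bag — forcing width ≥ 3. Combining the bounds, tw(G) = 3.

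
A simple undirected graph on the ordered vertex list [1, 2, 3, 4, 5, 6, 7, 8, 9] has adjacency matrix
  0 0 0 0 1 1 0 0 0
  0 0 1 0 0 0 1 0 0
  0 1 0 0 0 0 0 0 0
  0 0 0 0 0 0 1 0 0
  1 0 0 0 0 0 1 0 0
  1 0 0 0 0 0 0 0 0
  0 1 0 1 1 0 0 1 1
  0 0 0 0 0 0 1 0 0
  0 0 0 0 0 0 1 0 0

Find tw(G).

1

A width-1 tree decomposition is:
Bags: B1 = {1, 5}  B2 = {5, 7}  B3 = {2, 7}  B4 = {7, 8}  B5 = {2, 3}  B6 = {1, 6}  B7 = {7, 9}  B8 = {4, 7}
Tree: B1–B2, B2–B3, B2–B4, B3–B5, B1–B6, B4–B7, B7–B8
Every bag has size at most 2, so the width is 2 − 1 = 1 and tw(G) ≤ 1. Any graph with an edge has treewidth ≥ 1, and G has the edge 5–1. Combining the bounds, tw(G) = 1.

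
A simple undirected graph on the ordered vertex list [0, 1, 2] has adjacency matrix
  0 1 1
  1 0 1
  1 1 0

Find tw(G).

A width-2 tree decomposition is:
Bags: B1 = {0, 1, 2}
Tree: (single bag)
With just one bag of size 3, the width is 3 − 1 = 2, so tw(G) ≤ 2. For the lower bound, the 3 vertices {0, 1, 2} are pairwise adjacent, and any tree decomposition puts a clique entirely inside one bag — forcing width ≥ 2. Hence tw(G) = 2 exactly.

2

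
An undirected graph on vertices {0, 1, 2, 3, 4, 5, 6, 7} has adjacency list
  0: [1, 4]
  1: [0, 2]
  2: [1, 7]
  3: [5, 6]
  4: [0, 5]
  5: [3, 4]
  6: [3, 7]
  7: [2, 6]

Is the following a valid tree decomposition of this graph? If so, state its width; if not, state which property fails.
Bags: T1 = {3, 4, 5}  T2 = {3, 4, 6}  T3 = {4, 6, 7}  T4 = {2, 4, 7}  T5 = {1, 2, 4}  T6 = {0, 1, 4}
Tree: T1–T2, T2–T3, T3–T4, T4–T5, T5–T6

Checking the three conditions: (i) the bags cover all of {0, 1, 2, 3, 4, 5, 6, 7}; (ii) for each edge, some bag contains both endpoints; (iii) the bags containing any fixed vertex form a subtree. All hold, so the decomposition is valid with width 3 − 1 = 2.

Yes; width 2.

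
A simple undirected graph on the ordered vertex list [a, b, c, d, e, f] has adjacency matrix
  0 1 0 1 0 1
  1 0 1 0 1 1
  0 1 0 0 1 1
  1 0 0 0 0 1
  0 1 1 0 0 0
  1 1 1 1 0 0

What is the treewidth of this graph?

2

A width-2 tree decomposition is:
Bags: B1 = {b, c, f}  B2 = {a, b, f}  B3 = {a, d, f}  B4 = {b, c, e}
Tree: B1–B2, B2–B3, B1–B4
Each bag holds 3 vertices, so the decomposition has width 2, which upper-bounds the treewidth. For the lower bound, the 3 vertices {b, c, e} are pairwise adjacent, and any tree decomposition puts a clique entirely inside one bag — forcing width ≥ 2. The upper and lower bounds meet at 2, so that is the treewidth.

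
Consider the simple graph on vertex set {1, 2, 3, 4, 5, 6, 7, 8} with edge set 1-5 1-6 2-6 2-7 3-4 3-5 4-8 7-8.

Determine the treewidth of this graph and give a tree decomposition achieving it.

The largest bag has 3 vertices, giving width 2; this decomposition certifies tw(G) ≤ 2. The edges 7–2–6–1–5–3–4–8–7 form a cycle, so G is not a tree and its treewidth is at least 2. Hence tw(G) = 2 exactly.

Treewidth 2.
One such decomposition:
Bags: B1 = {2, 6, 7}  B2 = {1, 6, 7}  B3 = {1, 5, 7}  B4 = {3, 5, 7}  B5 = {3, 4, 7}  B6 = {4, 7, 8}
Tree: B1–B2, B2–B3, B3–B4, B4–B5, B5–B6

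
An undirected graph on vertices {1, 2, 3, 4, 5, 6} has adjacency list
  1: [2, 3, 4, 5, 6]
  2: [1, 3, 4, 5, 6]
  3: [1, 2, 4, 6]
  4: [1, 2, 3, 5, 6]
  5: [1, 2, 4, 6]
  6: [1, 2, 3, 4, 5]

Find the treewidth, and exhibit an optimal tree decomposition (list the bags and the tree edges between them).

Treewidth 4.
One optimal decomposition is:
Bags: B1 = {1, 2, 4, 5, 6}  B2 = {1, 2, 3, 4, 6}
Tree: B1–B2

The largest bag has 5 vertices, giving width 4; this decomposition certifies tw(G) ≤ 4. On the other hand G contains the 5-clique {1, 2, 3, 4, 6}. A clique must lie in a single bag of any decomposition, so no decomposition can have width below 4. The upper and lower bounds meet at 4, so that is the treewidth.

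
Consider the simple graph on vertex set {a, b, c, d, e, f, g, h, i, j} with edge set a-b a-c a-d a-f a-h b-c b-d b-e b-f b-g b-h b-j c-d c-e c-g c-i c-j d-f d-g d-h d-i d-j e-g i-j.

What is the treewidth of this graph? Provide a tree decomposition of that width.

Treewidth 3.
One optimal decomposition is:
Bags: B1 = {a, b, d, f}  B2 = {a, b, c, d}  B3 = {b, c, d, g}  B4 = {b, c, d, j}  B5 = {a, b, d, h}  B6 = {c, d, i, j}  B7 = {b, c, e, g}
Tree: B1–B2, B2–B3, B3–B4, B2–B5, B4–B6, B3–B7

Every bag has size at most 4, so the width is 4 − 1 = 3 and tw(G) ≤ 3. On the other hand G contains the 4-clique {a, b, d, h}. A clique must lie in a single bag of any decomposition, so no decomposition can have width below 3. Hence tw(G) = 3 exactly.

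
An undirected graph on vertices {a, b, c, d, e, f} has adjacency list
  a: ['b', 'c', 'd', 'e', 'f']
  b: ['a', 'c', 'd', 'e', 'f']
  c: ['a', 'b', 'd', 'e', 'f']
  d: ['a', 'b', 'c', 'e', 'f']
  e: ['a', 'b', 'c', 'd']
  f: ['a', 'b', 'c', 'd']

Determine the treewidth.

4

A width-4 tree decomposition is:
Bags: B1 = {a, b, c, d, e}  B2 = {a, b, c, d, f}
Tree: B1–B2
Every bag has size at most 5, so the width is 5 − 1 = 4 and tw(G) ≤ 4. On the other hand G contains the 5-clique {a, b, c, d, e}. A clique must lie in a single bag of any decomposition, so no decomposition can have width below 4. Therefore the treewidth is 4.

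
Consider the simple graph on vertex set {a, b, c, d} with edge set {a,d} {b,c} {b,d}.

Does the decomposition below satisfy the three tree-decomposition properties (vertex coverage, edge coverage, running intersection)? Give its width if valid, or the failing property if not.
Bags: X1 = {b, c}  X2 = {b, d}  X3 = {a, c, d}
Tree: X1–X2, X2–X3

A tree decomposition must satisfy three properties: every vertex lies in some bag; for every edge, both endpoints lie together in some bag; and for every vertex, the bags containing it form a connected subtree. Here bags containing vertex c are not connected in the tree, so the decomposition is invalid.

No — bags containing vertex c are not connected in the tree.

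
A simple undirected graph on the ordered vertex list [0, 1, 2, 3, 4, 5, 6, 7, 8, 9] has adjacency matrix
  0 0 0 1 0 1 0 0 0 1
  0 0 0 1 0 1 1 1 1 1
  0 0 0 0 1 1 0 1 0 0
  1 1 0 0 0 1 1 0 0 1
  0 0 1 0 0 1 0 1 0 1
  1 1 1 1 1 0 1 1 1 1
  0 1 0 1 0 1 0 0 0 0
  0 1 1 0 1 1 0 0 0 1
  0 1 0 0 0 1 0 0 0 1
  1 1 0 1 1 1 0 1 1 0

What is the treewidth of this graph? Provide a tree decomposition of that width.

Every bag has size at most 4, so the width is 4 − 1 = 3 and tw(G) ≤ 3. On the other hand G contains the 4-clique {0, 3, 5, 9}. A clique must lie in a single bag of any decomposition, so no decomposition can have width below 3. The upper and lower bounds meet at 3, so that is the treewidth.

Treewidth 3.
Bags: B1 = {1, 5, 7, 9}  B2 = {4, 5, 7, 9}  B3 = {1, 5, 8, 9}  B4 = {1, 3, 5, 9}  B5 = {0, 3, 5, 9}  B6 = {2, 4, 5, 7}  B7 = {1, 3, 5, 6}
Tree: B1–B2, B1–B3, B3–B4, B4–B5, B2–B6, B4–B7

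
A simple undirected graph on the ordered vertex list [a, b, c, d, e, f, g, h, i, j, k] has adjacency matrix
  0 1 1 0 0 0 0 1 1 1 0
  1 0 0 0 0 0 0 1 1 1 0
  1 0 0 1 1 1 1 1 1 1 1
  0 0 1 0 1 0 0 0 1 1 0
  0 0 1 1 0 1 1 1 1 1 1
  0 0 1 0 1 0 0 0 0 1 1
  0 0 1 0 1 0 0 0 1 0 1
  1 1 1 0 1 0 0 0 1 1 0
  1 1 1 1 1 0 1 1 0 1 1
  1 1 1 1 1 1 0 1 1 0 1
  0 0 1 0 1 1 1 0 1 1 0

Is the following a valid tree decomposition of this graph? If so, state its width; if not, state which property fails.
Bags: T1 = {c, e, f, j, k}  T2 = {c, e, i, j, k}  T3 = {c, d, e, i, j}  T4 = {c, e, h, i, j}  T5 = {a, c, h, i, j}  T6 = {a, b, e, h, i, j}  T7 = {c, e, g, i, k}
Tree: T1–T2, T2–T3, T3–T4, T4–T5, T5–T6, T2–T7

A tree decomposition must satisfy three properties: every vertex lies in some bag; for every edge, both endpoints lie together in some bag; and for every vertex, the bags containing it form a connected subtree. Here bags containing vertex e are not connected in the tree, so the decomposition is invalid.

No — bags containing vertex e are not connected in the tree.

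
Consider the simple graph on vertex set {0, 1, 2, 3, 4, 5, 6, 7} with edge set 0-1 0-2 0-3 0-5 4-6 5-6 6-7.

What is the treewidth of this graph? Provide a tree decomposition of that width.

Treewidth 1.
One such decomposition:
Bags: B1 = {0, 5}  B2 = {5, 6}  B3 = {4, 6}  B4 = {0, 2}  B5 = {6, 7}  B6 = {0, 3}  B7 = {0, 1}
Tree: B1–B2, B2–B3, B1–B4, B2–B5, B1–B6, B1–B7

Every bag has size at most 2, so the width is 2 − 1 = 1 and tw(G) ≤ 1. G has an edge, so its treewidth is at least 1. Combining the bounds, tw(G) = 1.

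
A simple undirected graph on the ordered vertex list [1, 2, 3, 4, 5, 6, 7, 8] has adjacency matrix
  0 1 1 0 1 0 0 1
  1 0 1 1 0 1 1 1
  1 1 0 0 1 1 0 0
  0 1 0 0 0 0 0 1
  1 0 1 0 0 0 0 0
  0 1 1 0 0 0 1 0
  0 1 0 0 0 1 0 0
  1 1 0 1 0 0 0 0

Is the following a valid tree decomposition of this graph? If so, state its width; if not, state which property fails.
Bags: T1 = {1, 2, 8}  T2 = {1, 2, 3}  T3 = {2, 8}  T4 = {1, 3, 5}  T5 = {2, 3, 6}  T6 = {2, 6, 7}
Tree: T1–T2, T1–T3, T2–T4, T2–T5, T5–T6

A tree decomposition must satisfy three properties: every vertex lies in some bag; for every edge, both endpoints lie together in some bag; and for every vertex, the bags containing it form a connected subtree. Here vertex 4 appears in no bag, so the decomposition is invalid.

No — vertex 4 appears in no bag.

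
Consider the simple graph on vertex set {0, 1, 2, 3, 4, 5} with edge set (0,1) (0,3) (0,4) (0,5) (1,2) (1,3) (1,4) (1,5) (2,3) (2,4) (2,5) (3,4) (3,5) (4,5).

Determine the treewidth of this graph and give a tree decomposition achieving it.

Treewidth 4.
One such decomposition:
Bags: B1 = {1, 2, 3, 4, 5}  B2 = {0, 1, 3, 4, 5}
Tree: B1–B2

Every bag has size at most 5, so the width is 5 − 1 = 4 and tw(G) ≤ 4. On the other hand G contains the 5-clique {0, 1, 3, 4, 5}. A clique must lie in a single bag of any decomposition, so no decomposition can have width below 4. Hence tw(G) = 4 exactly.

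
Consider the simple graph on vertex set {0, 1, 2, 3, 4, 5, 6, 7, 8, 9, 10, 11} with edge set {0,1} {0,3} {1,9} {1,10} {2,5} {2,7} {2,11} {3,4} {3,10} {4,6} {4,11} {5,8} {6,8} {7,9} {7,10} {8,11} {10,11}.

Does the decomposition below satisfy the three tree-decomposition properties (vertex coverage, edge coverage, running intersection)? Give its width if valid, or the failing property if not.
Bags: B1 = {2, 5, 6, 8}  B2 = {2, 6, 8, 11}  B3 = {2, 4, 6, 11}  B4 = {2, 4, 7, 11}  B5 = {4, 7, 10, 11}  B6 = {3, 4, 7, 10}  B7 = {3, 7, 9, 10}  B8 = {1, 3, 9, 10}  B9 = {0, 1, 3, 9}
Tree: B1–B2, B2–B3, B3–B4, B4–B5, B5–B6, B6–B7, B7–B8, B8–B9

Vertex coverage: the bags together contain {0, 1, 2, 3, 4, 5, 6, 7, 8, 9, 10, 11}, the full vertex set. Edge coverage: each edge of G has both endpoints in at least one bag. Running intersection: for every vertex, the bags containing it form a connected subtree. All three properties hold, so this is a valid tree decomposition of width max|bag| − 1 = 3, and hence tw(G) ≤ 3.

Yes; width 3.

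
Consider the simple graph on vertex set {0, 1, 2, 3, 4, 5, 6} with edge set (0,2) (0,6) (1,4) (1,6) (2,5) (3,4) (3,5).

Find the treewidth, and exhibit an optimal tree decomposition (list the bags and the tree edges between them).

Every bag has size at most 3, so the width is 3 − 1 = 2 and tw(G) ≤ 2. Since 1–6–0–2–5–3–4–1 is a cycle in G, G is not acyclic. Forests are exactly the graphs of treewidth ≤ 1, so tw(G) ≥ 2. Combining the bounds, tw(G) = 2.

Treewidth 2.
One optimal decomposition is:
Bags: B1 = {0, 1, 6}  B2 = {0, 1, 2}  B3 = {1, 2, 5}  B4 = {1, 3, 5}  B5 = {1, 3, 4}
Tree: B1–B2, B2–B3, B3–B4, B4–B5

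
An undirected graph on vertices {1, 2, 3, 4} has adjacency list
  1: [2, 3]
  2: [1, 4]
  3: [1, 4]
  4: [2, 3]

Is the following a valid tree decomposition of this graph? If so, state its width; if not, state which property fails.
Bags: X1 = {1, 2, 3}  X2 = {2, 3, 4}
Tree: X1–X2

Every vertex of G appears in some bag (union = {1, 2, 3, 4}); every edge is covered by a bag; and for each vertex v the set of bags containing v is connected in the bag tree. The decomposition is therefore valid. The largest bag has 3 vertices, so the width is 2.

Yes; width 2.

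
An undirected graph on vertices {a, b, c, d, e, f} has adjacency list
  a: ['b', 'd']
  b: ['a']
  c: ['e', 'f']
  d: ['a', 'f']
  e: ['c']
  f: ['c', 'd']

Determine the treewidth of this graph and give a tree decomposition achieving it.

Treewidth 1.
Bags: B1 = {c, e}  B2 = {c, f}  B3 = {d, f}  B4 = {a, d}  B5 = {a, b}
Tree: B1–B2, B2–B3, B3–B4, B4–B5

The largest bag has 2 vertices, giving width 1; this decomposition certifies tw(G) ≤ 1. Since G has at least one edge (e.g. e–c), it is not an edgeless graph, so tw(G) ≥ 1. Therefore the treewidth is 1.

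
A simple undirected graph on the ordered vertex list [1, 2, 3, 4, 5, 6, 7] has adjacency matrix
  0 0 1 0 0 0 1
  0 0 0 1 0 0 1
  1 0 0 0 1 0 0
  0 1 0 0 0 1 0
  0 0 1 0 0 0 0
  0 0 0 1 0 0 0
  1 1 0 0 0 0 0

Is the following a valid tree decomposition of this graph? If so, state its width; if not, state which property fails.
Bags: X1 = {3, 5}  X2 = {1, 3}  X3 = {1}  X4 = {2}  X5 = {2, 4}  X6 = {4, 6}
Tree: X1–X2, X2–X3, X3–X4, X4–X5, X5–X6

A tree decomposition must satisfy three properties: every vertex lies in some bag; for every edge, both endpoints lie together in some bag; and for every vertex, the bags containing it form a connected subtree. Here vertex 7 appears in no bag, so the decomposition is invalid.

No — vertex 7 appears in no bag.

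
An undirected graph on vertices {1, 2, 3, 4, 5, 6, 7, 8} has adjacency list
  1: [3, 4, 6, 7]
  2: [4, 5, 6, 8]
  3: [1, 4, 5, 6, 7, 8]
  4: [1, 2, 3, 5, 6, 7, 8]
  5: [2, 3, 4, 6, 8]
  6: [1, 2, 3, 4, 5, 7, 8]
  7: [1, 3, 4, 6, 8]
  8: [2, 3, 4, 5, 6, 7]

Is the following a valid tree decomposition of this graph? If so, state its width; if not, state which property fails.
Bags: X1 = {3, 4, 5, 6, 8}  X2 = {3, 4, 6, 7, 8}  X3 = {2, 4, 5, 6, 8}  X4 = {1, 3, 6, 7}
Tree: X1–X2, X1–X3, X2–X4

No — edge (4,1) lies in no bag.

A tree decomposition must satisfy three properties: every vertex lies in some bag; for every edge, both endpoints lie together in some bag; and for every vertex, the bags containing it form a connected subtree. Here edge (4,1) lies in no bag, so the decomposition is invalid.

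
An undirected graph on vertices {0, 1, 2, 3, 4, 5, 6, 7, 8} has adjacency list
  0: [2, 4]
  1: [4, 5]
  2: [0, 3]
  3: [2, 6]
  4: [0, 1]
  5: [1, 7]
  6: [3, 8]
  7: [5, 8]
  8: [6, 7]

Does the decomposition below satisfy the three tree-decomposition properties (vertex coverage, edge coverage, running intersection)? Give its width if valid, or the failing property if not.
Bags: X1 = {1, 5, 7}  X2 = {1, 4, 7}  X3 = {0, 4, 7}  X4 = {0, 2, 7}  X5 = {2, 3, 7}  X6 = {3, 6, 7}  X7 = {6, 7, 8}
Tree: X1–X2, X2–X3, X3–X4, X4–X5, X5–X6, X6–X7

Checking the three conditions: (i) the bags cover all of {0, 1, 2, 3, 4, 5, 6, 7, 8}; (ii) for each edge, some bag contains both endpoints; (iii) the bags containing any fixed vertex form a subtree. All hold, so the decomposition is valid with width 3 − 1 = 2.

Yes; width 2.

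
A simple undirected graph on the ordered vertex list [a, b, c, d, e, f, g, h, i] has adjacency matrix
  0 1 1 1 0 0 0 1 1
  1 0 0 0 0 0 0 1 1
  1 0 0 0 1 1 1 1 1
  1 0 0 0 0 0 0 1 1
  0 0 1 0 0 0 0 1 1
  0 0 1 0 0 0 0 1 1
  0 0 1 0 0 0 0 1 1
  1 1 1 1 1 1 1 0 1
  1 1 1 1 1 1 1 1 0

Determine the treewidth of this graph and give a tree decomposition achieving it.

Each bag holds 4 vertices, so the decomposition has width 3, which upper-bounds the treewidth. On the other hand G contains the 4-clique {a, d, h, i}. A clique must lie in a single bag of any decomposition, so no decomposition can have width below 3. Therefore the treewidth is 3.

Treewidth 3.
Bags: B1 = {a, c, h, i}  B2 = {a, d, h, i}  B3 = {c, e, h, i}  B4 = {c, f, h, i}  B5 = {c, g, h, i}  B6 = {a, b, h, i}
Tree: B1–B2, B1–B3, B3–B4, B4–B5, B2–B6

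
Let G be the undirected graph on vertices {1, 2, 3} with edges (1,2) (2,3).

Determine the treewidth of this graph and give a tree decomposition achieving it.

Every bag has size at most 2, so the width is 2 − 1 = 1 and tw(G) ≤ 1. Any graph with an edge has treewidth ≥ 1, and G has the edge 2–3. Therefore the treewidth is 1.

Treewidth 1.
One such decomposition:
Bags: B1 = {2, 3}  B2 = {1, 2}
Tree: B1–B2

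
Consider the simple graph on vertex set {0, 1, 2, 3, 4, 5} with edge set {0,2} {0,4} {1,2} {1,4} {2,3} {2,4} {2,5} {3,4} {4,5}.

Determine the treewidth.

A width-2 tree decomposition is:
Bags: B1 = {2, 4, 5}  B2 = {2, 3, 4}  B3 = {0, 2, 4}  B4 = {1, 2, 4}
Tree: B1–B2, B2–B3, B1–B4
Each bag holds 3 vertices, so the decomposition has width 2, which upper-bounds the treewidth. On the other hand G contains the 3-clique {0, 2, 4}. A clique must lie in a single bag of any decomposition, so no decomposition can have width below 2. The upper and lower bounds meet at 2, so that is the treewidth.

2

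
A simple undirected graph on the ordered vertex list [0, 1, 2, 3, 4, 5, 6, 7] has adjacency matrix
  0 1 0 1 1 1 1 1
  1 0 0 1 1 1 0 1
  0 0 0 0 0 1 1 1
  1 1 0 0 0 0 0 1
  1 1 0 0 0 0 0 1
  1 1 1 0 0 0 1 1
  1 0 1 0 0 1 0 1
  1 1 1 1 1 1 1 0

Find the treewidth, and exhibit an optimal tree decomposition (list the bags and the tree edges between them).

Each bag holds 4 vertices, so the decomposition has width 3, which upper-bounds the treewidth. On the other hand G contains the 4-clique {0, 1, 3, 7}. A clique must lie in a single bag of any decomposition, so no decomposition can have width below 3. Hence tw(G) = 3 exactly.

Treewidth 3.
Bags: B1 = {0, 5, 6, 7}  B2 = {0, 1, 5, 7}  B3 = {0, 1, 3, 7}  B4 = {0, 1, 4, 7}  B5 = {2, 5, 6, 7}
Tree: B1–B2, B2–B3, B3–B4, B1–B5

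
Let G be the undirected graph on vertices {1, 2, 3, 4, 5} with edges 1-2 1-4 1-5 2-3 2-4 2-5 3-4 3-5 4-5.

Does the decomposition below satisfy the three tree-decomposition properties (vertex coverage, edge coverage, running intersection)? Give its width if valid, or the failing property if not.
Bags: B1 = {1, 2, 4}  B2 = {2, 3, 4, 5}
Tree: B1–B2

A tree decomposition must satisfy three properties: every vertex lies in some bag; for every edge, both endpoints lie together in some bag; and for every vertex, the bags containing it form a connected subtree. Here edge (5,1) lies in no bag, so the decomposition is invalid.

No — edge (5,1) lies in no bag.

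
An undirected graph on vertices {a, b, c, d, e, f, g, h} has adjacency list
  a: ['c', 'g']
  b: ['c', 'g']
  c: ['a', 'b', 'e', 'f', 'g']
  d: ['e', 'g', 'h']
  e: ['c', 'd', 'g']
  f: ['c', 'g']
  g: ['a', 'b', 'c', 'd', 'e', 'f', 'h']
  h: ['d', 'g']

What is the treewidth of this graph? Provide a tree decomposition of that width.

Treewidth 2.
One optimal decomposition is:
Bags: B1 = {c, e, g}  B2 = {d, e, g}  B3 = {c, f, g}  B4 = {d, g, h}  B5 = {b, c, g}  B6 = {a, c, g}
Tree: B1–B2, B1–B3, B2–B4, B3–B5, B5–B6

Each bag holds 3 vertices, so the decomposition has width 2, which upper-bounds the treewidth. Conversely, {d, e, g} is a clique of size 3, and the vertices of any clique must share a bag in every tree decomposition; so some bag has ≥ 3 vertices and tw(G) ≥ 2. Hence tw(G) = 2 exactly.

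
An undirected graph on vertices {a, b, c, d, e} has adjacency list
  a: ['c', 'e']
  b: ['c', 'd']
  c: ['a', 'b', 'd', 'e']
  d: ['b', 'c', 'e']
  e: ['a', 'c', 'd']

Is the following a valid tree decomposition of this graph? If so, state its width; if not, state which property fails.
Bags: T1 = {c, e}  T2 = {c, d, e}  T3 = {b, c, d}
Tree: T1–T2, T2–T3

No — vertex a appears in no bag.

A tree decomposition must satisfy three properties: every vertex lies in some bag; for every edge, both endpoints lie together in some bag; and for every vertex, the bags containing it form a connected subtree. Here vertex a appears in no bag, so the decomposition is invalid.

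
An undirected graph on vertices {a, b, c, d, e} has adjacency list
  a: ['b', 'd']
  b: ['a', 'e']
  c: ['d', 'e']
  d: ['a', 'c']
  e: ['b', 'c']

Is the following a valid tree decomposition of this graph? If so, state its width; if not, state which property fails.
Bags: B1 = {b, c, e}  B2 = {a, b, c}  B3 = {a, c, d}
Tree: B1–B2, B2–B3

Checking the three conditions: (i) the bags cover all of {a, b, c, d, e}; (ii) for each edge, some bag contains both endpoints; (iii) the bags containing any fixed vertex form a subtree. All hold, so the decomposition is valid with width 3 − 1 = 2.

Yes; width 2.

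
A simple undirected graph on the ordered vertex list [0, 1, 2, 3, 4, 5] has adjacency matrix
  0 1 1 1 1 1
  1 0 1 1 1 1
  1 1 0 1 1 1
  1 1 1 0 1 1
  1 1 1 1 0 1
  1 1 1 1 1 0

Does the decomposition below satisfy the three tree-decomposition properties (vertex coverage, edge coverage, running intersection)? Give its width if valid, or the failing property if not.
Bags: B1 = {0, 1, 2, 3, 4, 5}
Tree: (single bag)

Every vertex of G appears in some bag (union = {0, 1, 2, 3, 4, 5}); every edge is covered by a bag; and for each vertex v the set of bags containing v is connected in the bag tree. The decomposition is therefore valid. The largest bag has 6 vertices, so the width is 5.

Yes; width 5.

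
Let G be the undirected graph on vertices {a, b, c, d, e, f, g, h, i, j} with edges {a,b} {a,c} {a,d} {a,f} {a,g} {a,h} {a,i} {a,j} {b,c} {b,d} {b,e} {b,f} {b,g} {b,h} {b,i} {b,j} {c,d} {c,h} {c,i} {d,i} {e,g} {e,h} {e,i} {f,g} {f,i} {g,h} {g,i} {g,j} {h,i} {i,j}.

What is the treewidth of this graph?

A width-4 tree decomposition is:
Bags: B1 = {a, b, c, h, i}  B2 = {a, b, g, h, i}  B3 = {a, b, c, d, i}  B4 = {a, b, f, g, i}  B5 = {a, b, g, i, j}  B6 = {b, e, g, h, i}
Tree: B1–B2, B1–B3, B2–B4, B4–B5, B2–B6
Each bag holds 5 vertices, so the decomposition has width 4, which upper-bounds the treewidth. Conversely, {b, e, g, h, i} is a clique of size 5, and the vertices of any clique must share a bag in every tree decomposition; so some bag has ≥ 5 vertices and tw(G) ≥ 4. Therefore the treewidth is 4.

4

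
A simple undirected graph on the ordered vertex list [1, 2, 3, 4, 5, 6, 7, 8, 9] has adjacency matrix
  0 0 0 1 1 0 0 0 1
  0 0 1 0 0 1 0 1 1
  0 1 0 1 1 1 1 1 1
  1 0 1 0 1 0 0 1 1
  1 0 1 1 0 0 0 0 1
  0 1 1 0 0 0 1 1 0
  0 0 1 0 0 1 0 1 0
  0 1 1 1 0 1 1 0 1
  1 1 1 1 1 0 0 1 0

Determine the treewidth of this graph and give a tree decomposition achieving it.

The largest bag has 4 vertices, giving width 3; this decomposition certifies tw(G) ≤ 3. For the lower bound, the 4 vertices {1, 4, 5, 9} are pairwise adjacent, and any tree decomposition puts a clique entirely inside one bag — forcing width ≥ 3. Hence tw(G) = 3 exactly.

Treewidth 3.
One optimal decomposition is:
Bags: B1 = {3, 4, 8, 9}  B2 = {2, 3, 8, 9}  B3 = {3, 4, 5, 9}  B4 = {2, 3, 6, 8}  B5 = {3, 6, 7, 8}  B6 = {1, 4, 5, 9}
Tree: B1–B2, B1–B3, B2–B4, B4–B5, B3–B6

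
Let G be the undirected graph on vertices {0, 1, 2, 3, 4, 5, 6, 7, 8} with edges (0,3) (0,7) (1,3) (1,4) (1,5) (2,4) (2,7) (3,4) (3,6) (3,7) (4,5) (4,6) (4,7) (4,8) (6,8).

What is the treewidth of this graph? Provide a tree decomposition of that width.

Each bag holds 3 vertices, so the decomposition has width 2, which upper-bounds the treewidth. On the other hand G contains the 3-clique {0, 3, 7}. A clique must lie in a single bag of any decomposition, so no decomposition can have width below 2. The upper and lower bounds meet at 2, so that is the treewidth.

Treewidth 2.
One optimal decomposition is:
Bags: B1 = {1, 3, 4}  B2 = {3, 4, 6}  B3 = {3, 4, 7}  B4 = {4, 6, 8}  B5 = {0, 3, 7}  B6 = {2, 4, 7}  B7 = {1, 4, 5}
Tree: B1–B2, B1–B3, B2–B4, B3–B5, B3–B6, B1–B7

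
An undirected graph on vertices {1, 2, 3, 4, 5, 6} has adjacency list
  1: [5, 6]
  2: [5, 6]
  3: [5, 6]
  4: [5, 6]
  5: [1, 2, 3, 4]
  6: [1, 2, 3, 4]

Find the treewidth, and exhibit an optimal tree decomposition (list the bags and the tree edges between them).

Each bag holds 3 vertices, so the decomposition has width 2, which upper-bounds the treewidth. Since 5–2–6–3–5 is a cycle in G, G is not acyclic. Forests are exactly the graphs of treewidth ≤ 1, so tw(G) ≥ 2. Combining the bounds, tw(G) = 2.

Treewidth 2.
One such decomposition:
Bags: B1 = {2, 5, 6}  B2 = {3, 5, 6}  B3 = {4, 5, 6}  B4 = {1, 5, 6}
Tree: B1–B2, B2–B3, B3–B4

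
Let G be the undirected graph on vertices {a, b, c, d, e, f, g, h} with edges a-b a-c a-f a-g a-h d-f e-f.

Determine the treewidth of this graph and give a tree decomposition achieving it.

The largest bag has 2 vertices, giving width 1; this decomposition certifies tw(G) ≤ 1. Since G has at least one edge (e.g. g–a), it is not an edgeless graph, so tw(G) ≥ 1. The upper and lower bounds meet at 1, so that is the treewidth.

Treewidth 1.
Bags: B1 = {a, g}  B2 = {a, f}  B3 = {a, b}  B4 = {a, h}  B5 = {e, f}  B6 = {d, f}  B7 = {a, c}
Tree: B1–B2, B2–B3, B3–B4, B2–B5, B2–B6, B3–B7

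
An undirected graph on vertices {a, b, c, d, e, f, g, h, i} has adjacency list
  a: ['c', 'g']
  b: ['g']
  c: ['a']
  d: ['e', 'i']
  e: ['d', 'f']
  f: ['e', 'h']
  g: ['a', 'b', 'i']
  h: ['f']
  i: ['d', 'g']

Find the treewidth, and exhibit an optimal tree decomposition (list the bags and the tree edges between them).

Every bag has size at most 2, so the width is 2 − 1 = 1 and tw(G) ≤ 1. Since G has at least one edge (e.g. c–a), it is not an edgeless graph, so tw(G) ≥ 1. The upper and lower bounds meet at 1, so that is the treewidth.

Treewidth 1.
One such decomposition:
Bags: B1 = {a, c}  B2 = {a, g}  B3 = {g, i}  B4 = {b, g}  B5 = {d, i}  B6 = {d, e}  B7 = {e, f}  B8 = {f, h}
Tree: B1–B2, B2–B3, B3–B4, B3–B5, B5–B6, B6–B7, B7–B8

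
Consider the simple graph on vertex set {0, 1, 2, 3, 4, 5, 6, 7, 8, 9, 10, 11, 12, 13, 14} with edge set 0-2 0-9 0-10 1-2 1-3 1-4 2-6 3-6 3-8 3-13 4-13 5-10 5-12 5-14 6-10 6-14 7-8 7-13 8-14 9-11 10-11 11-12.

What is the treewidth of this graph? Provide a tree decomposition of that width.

Each bag holds 4 vertices, so the decomposition has width 3, which upper-bounds the treewidth. For the lower bound: the 4 vertex sets {9,11,12}, {0}, {10}, {2,5,6,14} are disjoint, each induces a connected subgraph, and every pair is joined by at least one edge of G. Contracting each set to a single vertex therefore yields K_{4} as a minor, and since treewidth is minor-monotone, tw(G) ≥ tw(K_{4}) = 3. Combining the bounds, tw(G) = 3.

Treewidth 3.
One optimal decomposition is:
Bags: B1 = {0, 9, 11, 12}  B2 = {0, 10, 11, 12}  B3 = {0, 5, 10, 12}  B4 = {0, 2, 5, 10}  B5 = {2, 5, 6, 10}  B6 = {2, 5, 6, 14}  B7 = {1, 2, 6, 14}  B8 = {1, 3, 6, 14}  B9 = {1, 3, 8, 14}  B10 = {1, 3, 4, 8}  B11 = {3, 4, 8, 13}  B12 = {4, 7, 8, 13}
Tree: B1–B2, B2–B3, B3–B4, B4–B5, B5–B6, B6–B7, B7–B8, B8–B9, B9–B10, B10–B11, B11–B12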